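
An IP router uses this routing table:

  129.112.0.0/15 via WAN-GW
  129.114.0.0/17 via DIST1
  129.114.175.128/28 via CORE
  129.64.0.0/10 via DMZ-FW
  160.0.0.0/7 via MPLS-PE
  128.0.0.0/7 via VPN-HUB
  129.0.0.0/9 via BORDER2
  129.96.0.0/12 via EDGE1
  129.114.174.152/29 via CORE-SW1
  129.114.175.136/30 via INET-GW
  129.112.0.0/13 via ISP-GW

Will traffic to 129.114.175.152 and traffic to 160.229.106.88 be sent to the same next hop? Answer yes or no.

no

129.114.175.152: longest match 129.112.0.0/13 -> ISP-GW
160.229.106.88: longest match 160.0.0.0/7 -> MPLS-PE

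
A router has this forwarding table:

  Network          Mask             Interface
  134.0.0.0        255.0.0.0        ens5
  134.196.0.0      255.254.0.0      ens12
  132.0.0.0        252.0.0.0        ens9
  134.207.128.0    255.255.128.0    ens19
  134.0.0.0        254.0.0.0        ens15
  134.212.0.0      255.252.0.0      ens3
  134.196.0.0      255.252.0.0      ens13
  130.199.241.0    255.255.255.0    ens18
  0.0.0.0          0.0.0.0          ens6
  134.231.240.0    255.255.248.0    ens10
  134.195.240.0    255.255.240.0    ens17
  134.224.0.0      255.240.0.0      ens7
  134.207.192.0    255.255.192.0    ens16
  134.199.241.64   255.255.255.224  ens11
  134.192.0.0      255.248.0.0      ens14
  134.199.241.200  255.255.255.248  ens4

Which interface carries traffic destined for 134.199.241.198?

ens13

Routes whose prefix contains 134.199.241.198:
  0.0.0.0/0 (default, matches everything) -> ens6
  132.0.0.0/6 (132.0.0.0 - 135.255.255.255) -> ens9
  134.0.0.0/7 (134.0.0.0 - 135.255.255.255) -> ens15
  134.0.0.0/8 (134.0.0.0 - 134.255.255.255) -> ens5
  134.192.0.0/13 (134.192.0.0 - 134.199.255.255) -> ens14
  134.196.0.0/14 (134.196.0.0 - 134.199.255.255) -> ens13
More-specific entries that do NOT match:
  134.199.241.200/29 (134.199.241.200 - 134.199.241.207) does not contain 134.199.241.198
  134.199.241.64/27 (134.199.241.64 - 134.199.241.95) does not contain 134.199.241.198
  130.199.241.0/24 (130.199.241.0 - 130.199.241.255) does not contain 134.199.241.198
  134.231.240.0/21 (134.231.240.0 - 134.231.247.255) does not contain 134.199.241.198
  134.195.240.0/20 (134.195.240.0 - 134.195.255.255) does not contain 134.199.241.198
  134.207.192.0/18 (134.207.192.0 - 134.207.255.255) does not contain 134.199.241.198
  134.207.128.0/17 (134.207.128.0 - 134.207.255.255) does not contain 134.199.241.198
  134.196.0.0/15 (134.196.0.0 - 134.197.255.255) does not contain 134.199.241.198
Longest matching prefix is /14 -> interface ens13.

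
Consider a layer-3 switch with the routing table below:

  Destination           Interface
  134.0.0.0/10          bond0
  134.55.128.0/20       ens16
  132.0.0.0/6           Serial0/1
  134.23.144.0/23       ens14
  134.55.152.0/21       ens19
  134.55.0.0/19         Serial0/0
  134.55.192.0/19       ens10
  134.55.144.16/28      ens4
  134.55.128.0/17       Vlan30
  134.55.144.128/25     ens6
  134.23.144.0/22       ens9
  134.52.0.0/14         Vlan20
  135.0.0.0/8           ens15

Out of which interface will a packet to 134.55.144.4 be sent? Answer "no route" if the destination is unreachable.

Vlan30

Routes whose prefix contains 134.55.144.4:
  132.0.0.0/6 (132.0.0.0 - 135.255.255.255) -> Serial0/1
  134.0.0.0/10 (134.0.0.0 - 134.63.255.255) -> bond0
  134.52.0.0/14 (134.52.0.0 - 134.55.255.255) -> Vlan20
  134.55.128.0/17 (134.55.128.0 - 134.55.255.255) -> Vlan30
More-specific entries that do NOT match:
  134.55.144.16/28 (134.55.144.16 - 134.55.144.31) does not contain 134.55.144.4
  134.55.144.128/25 (134.55.144.128 - 134.55.144.255) does not contain 134.55.144.4
  134.23.144.0/23 (134.23.144.0 - 134.23.145.255) does not contain 134.55.144.4
  134.23.144.0/22 (134.23.144.0 - 134.23.147.255) does not contain 134.55.144.4
  134.55.152.0/21 (134.55.152.0 - 134.55.159.255) does not contain 134.55.144.4
  134.55.128.0/20 (134.55.128.0 - 134.55.143.255) does not contain 134.55.144.4
  134.55.0.0/19 (134.55.0.0 - 134.55.31.255) does not contain 134.55.144.4
  134.55.192.0/19 (134.55.192.0 - 134.55.223.255) does not contain 134.55.144.4
Longest matching prefix is /17 -> interface Vlan30.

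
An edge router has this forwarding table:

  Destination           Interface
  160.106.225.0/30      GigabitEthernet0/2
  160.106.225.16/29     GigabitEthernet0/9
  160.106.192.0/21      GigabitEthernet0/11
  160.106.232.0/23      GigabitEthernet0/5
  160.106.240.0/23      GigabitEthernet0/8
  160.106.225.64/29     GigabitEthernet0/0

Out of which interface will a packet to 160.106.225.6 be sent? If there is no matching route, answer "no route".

no route

No entry's prefix contains 160.106.225.6; there is no default route.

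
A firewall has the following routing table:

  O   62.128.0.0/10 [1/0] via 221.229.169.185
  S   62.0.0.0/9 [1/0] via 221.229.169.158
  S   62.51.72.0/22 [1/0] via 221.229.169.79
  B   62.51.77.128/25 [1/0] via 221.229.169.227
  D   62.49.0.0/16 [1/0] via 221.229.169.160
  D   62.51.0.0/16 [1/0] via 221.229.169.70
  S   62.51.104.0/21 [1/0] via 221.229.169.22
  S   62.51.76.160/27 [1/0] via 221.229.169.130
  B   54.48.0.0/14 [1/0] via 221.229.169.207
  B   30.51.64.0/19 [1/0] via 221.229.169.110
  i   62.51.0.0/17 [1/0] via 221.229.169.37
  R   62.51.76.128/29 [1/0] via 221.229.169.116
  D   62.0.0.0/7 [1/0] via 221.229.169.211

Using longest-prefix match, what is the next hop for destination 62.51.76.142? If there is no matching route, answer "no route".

Routes whose prefix contains 62.51.76.142:
  62.0.0.0/7 (62.0.0.0 - 63.255.255.255) -> 221.229.169.211
  62.0.0.0/9 (62.0.0.0 - 62.127.255.255) -> 221.229.169.158
  62.51.0.0/16 (62.51.0.0 - 62.51.255.255) -> 221.229.169.70
  62.51.0.0/17 (62.51.0.0 - 62.51.127.255) -> 221.229.169.37
More-specific entries that do NOT match:
  62.51.76.128/29 (62.51.76.128 - 62.51.76.135) does not contain 62.51.76.142
  62.51.76.160/27 (62.51.76.160 - 62.51.76.191) does not contain 62.51.76.142
  62.51.77.128/25 (62.51.77.128 - 62.51.77.255) does not contain 62.51.76.142
  62.51.72.0/22 (62.51.72.0 - 62.51.75.255) does not contain 62.51.76.142
  62.51.104.0/21 (62.51.104.0 - 62.51.111.255) does not contain 62.51.76.142
  30.51.64.0/19 (30.51.64.0 - 30.51.95.255) does not contain 62.51.76.142
Longest matching prefix is /17 -> next hop 221.229.169.37.

221.229.169.37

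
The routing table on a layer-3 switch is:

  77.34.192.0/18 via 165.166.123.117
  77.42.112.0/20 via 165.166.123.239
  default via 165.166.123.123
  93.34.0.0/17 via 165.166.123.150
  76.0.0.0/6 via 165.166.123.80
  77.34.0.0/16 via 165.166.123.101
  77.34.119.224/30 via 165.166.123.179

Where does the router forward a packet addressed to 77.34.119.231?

165.166.123.101

Routes whose prefix contains 77.34.119.231:
  0.0.0.0/0 (default, matches everything) -> 165.166.123.123
  76.0.0.0/6 (76.0.0.0 - 79.255.255.255) -> 165.166.123.80
  77.34.0.0/16 (77.34.0.0 - 77.34.255.255) -> 165.166.123.101
More-specific entries that do NOT match:
  77.34.119.224/30 (77.34.119.224 - 77.34.119.227) does not contain 77.34.119.231
  77.42.112.0/20 (77.42.112.0 - 77.42.127.255) does not contain 77.34.119.231
  77.34.192.0/18 (77.34.192.0 - 77.34.255.255) does not contain 77.34.119.231
  93.34.0.0/17 (93.34.0.0 - 93.34.127.255) does not contain 77.34.119.231
Longest matching prefix is /16 -> next hop 165.166.123.101.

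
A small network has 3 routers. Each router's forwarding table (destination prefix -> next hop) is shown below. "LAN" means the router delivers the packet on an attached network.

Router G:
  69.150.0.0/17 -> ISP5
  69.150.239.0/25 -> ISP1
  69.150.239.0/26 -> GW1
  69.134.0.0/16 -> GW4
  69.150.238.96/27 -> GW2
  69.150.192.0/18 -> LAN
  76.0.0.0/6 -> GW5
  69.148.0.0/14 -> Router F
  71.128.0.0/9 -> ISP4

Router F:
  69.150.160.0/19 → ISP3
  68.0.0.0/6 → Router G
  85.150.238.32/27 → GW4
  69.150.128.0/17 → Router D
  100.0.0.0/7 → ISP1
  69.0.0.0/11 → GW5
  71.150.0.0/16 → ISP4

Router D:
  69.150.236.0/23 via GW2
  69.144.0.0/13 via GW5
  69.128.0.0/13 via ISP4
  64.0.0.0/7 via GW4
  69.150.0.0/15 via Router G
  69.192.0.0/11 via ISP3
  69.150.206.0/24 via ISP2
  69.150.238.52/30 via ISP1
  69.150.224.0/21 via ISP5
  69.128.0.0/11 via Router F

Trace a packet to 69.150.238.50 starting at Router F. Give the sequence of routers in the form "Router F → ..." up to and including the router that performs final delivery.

Router F → Router D → Router G

At Router F: longest match for 69.150.238.50 is 69.150.128.0/17 -> Router D
At Router D: longest match for 69.150.238.50 is 69.150.0.0/15 -> Router G
At Router G: longest match for 69.150.238.50 is 69.150.192.0/18 -> LAN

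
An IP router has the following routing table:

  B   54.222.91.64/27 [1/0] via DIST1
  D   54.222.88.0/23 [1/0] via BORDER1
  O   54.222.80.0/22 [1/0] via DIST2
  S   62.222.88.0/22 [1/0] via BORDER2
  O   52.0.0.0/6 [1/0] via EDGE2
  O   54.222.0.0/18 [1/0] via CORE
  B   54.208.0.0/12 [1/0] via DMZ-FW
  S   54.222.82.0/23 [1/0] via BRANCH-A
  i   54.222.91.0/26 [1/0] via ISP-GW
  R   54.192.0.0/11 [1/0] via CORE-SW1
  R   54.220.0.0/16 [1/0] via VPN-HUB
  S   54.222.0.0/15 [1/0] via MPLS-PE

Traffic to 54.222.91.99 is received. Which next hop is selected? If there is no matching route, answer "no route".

MPLS-PE

Routes whose prefix contains 54.222.91.99:
  52.0.0.0/6 (52.0.0.0 - 55.255.255.255) -> EDGE2
  54.192.0.0/11 (54.192.0.0 - 54.223.255.255) -> CORE-SW1
  54.208.0.0/12 (54.208.0.0 - 54.223.255.255) -> DMZ-FW
  54.222.0.0/15 (54.222.0.0 - 54.223.255.255) -> MPLS-PE
More-specific entries that do NOT match:
  54.222.91.64/27 (54.222.91.64 - 54.222.91.95) does not contain 54.222.91.99
  54.222.91.0/26 (54.222.91.0 - 54.222.91.63) does not contain 54.222.91.99
  54.222.88.0/23 (54.222.88.0 - 54.222.89.255) does not contain 54.222.91.99
  54.222.82.0/23 (54.222.82.0 - 54.222.83.255) does not contain 54.222.91.99
  54.222.80.0/22 (54.222.80.0 - 54.222.83.255) does not contain 54.222.91.99
  62.222.88.0/22 (62.222.88.0 - 62.222.91.255) does not contain 54.222.91.99
  54.222.0.0/18 (54.222.0.0 - 54.222.63.255) does not contain 54.222.91.99
  54.220.0.0/16 (54.220.0.0 - 54.220.255.255) does not contain 54.222.91.99
Longest matching prefix is /15 -> next hop MPLS-PE.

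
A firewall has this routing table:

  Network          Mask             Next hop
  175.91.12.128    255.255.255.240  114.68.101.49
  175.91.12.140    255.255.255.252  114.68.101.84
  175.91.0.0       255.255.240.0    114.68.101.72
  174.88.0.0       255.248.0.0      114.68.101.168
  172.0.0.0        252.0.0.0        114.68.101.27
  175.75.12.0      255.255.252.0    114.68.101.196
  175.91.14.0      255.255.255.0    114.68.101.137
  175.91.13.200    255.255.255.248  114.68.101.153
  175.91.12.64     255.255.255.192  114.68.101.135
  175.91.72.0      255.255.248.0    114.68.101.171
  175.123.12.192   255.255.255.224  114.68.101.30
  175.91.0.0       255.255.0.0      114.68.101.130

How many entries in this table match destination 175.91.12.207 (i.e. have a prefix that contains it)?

Prefixes containing 175.91.12.207:
  172.0.0.0/6 (172.0.0.0 - 175.255.255.255)
  175.91.0.0/16 (175.91.0.0 - 175.91.255.255)
  175.91.0.0/20 (175.91.0.0 - 175.91.15.255)
Total matching entries: 3.

3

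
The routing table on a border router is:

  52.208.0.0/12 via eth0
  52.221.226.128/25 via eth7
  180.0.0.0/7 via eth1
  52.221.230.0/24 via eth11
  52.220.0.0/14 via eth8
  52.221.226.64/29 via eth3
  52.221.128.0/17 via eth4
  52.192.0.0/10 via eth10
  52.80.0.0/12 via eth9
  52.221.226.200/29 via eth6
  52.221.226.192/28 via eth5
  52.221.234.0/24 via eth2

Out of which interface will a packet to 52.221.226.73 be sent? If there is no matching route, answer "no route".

eth4

Routes whose prefix contains 52.221.226.73:
  52.192.0.0/10 (52.192.0.0 - 52.255.255.255) -> eth10
  52.208.0.0/12 (52.208.0.0 - 52.223.255.255) -> eth0
  52.220.0.0/14 (52.220.0.0 - 52.223.255.255) -> eth8
  52.221.128.0/17 (52.221.128.0 - 52.221.255.255) -> eth4
More-specific entries that do NOT match:
  52.221.226.64/29 (52.221.226.64 - 52.221.226.71) does not contain 52.221.226.73
  52.221.226.200/29 (52.221.226.200 - 52.221.226.207) does not contain 52.221.226.73
  52.221.226.192/28 (52.221.226.192 - 52.221.226.207) does not contain 52.221.226.73
  52.221.226.128/25 (52.221.226.128 - 52.221.226.255) does not contain 52.221.226.73
  52.221.230.0/24 (52.221.230.0 - 52.221.230.255) does not contain 52.221.226.73
  52.221.234.0/24 (52.221.234.0 - 52.221.234.255) does not contain 52.221.226.73
Longest matching prefix is /17 -> interface eth4.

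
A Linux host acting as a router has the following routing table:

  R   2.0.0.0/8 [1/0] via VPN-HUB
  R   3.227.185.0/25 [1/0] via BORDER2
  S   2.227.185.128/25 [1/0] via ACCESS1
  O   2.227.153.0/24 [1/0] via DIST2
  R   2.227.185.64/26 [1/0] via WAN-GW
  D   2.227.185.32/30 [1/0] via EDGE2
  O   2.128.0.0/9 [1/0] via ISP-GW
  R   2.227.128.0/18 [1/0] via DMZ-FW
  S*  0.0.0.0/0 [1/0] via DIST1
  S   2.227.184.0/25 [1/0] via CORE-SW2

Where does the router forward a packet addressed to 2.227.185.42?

DMZ-FW

Routes whose prefix contains 2.227.185.42:
  0.0.0.0/0 (default, matches everything) -> DIST1
  2.0.0.0/8 (2.0.0.0 - 2.255.255.255) -> VPN-HUB
  2.128.0.0/9 (2.128.0.0 - 2.255.255.255) -> ISP-GW
  2.227.128.0/18 (2.227.128.0 - 2.227.191.255) -> DMZ-FW
More-specific entries that do NOT match:
  2.227.185.32/30 (2.227.185.32 - 2.227.185.35) does not contain 2.227.185.42
  2.227.185.64/26 (2.227.185.64 - 2.227.185.127) does not contain 2.227.185.42
  3.227.185.0/25 (3.227.185.0 - 3.227.185.127) does not contain 2.227.185.42
  2.227.185.128/25 (2.227.185.128 - 2.227.185.255) does not contain 2.227.185.42
  2.227.184.0/25 (2.227.184.0 - 2.227.184.127) does not contain 2.227.185.42
  2.227.153.0/24 (2.227.153.0 - 2.227.153.255) does not contain 2.227.185.42
Longest matching prefix is /18 -> next hop DMZ-FW.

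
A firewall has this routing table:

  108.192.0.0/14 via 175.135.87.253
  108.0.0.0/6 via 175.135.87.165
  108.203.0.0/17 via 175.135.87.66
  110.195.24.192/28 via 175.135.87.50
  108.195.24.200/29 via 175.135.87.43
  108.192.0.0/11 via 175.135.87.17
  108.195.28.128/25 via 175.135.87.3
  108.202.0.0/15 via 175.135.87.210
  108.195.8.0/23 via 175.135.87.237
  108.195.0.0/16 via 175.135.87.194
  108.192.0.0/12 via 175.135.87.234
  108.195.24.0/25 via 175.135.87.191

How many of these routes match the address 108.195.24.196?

Prefixes containing 108.195.24.196:
  108.0.0.0/6 (108.0.0.0 - 111.255.255.255)
  108.192.0.0/11 (108.192.0.0 - 108.223.255.255)
  108.192.0.0/12 (108.192.0.0 - 108.207.255.255)
  108.192.0.0/14 (108.192.0.0 - 108.195.255.255)
  108.195.0.0/16 (108.195.0.0 - 108.195.255.255)
Total matching entries: 5.

5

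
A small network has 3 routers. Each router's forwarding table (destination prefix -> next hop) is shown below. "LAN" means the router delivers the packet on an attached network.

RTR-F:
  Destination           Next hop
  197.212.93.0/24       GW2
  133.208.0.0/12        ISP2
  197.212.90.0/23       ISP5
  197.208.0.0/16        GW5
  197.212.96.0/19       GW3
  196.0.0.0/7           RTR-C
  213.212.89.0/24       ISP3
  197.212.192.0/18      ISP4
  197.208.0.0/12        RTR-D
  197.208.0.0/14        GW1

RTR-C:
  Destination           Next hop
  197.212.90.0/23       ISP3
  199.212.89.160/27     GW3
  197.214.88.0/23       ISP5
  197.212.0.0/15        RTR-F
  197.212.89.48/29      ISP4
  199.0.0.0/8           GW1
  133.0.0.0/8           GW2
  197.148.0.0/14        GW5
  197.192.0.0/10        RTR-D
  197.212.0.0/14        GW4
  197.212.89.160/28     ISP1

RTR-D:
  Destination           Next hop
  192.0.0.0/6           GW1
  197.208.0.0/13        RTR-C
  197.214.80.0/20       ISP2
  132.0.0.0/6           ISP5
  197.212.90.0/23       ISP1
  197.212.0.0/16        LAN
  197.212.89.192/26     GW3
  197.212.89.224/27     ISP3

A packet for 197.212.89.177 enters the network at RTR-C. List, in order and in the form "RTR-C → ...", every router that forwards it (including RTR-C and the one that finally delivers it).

At RTR-C: longest match for 197.212.89.177 is 197.212.0.0/15 -> RTR-F
At RTR-F: longest match for 197.212.89.177 is 197.208.0.0/12 -> RTR-D
At RTR-D: longest match for 197.212.89.177 is 197.212.0.0/16 -> LAN

RTR-C → RTR-F → RTR-D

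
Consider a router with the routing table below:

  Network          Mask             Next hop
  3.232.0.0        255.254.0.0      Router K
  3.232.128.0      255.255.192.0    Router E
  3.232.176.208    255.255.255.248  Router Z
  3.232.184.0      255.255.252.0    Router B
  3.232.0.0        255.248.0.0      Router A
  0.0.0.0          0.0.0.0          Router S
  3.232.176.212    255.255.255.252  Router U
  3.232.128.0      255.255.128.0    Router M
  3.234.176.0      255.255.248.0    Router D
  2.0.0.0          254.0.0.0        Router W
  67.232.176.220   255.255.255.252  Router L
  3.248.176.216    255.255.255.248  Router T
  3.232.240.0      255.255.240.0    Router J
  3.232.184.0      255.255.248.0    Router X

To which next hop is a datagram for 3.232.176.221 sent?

Routes whose prefix contains 3.232.176.221:
  0.0.0.0/0 (default, matches everything) -> Router S
  2.0.0.0/7 (2.0.0.0 - 3.255.255.255) -> Router W
  3.232.0.0/13 (3.232.0.0 - 3.239.255.255) -> Router A
  3.232.0.0/15 (3.232.0.0 - 3.233.255.255) -> Router K
  3.232.128.0/17 (3.232.128.0 - 3.232.255.255) -> Router M
  3.232.128.0/18 (3.232.128.0 - 3.232.191.255) -> Router E
More-specific entries that do NOT match:
  3.232.176.212/30 (3.232.176.212 - 3.232.176.215) does not contain 3.232.176.221
  67.232.176.220/30 (67.232.176.220 - 67.232.176.223) does not contain 3.232.176.221
  3.232.176.208/29 (3.232.176.208 - 3.232.176.215) does not contain 3.232.176.221
  3.248.176.216/29 (3.248.176.216 - 3.248.176.223) does not contain 3.232.176.221
  3.232.184.0/22 (3.232.184.0 - 3.232.187.255) does not contain 3.232.176.221
  3.234.176.0/21 (3.234.176.0 - 3.234.183.255) does not contain 3.232.176.221
  3.232.184.0/21 (3.232.184.0 - 3.232.191.255) does not contain 3.232.176.221
  3.232.240.0/20 (3.232.240.0 - 3.232.255.255) does not contain 3.232.176.221
Longest matching prefix is /18 -> next hop Router E.

Router E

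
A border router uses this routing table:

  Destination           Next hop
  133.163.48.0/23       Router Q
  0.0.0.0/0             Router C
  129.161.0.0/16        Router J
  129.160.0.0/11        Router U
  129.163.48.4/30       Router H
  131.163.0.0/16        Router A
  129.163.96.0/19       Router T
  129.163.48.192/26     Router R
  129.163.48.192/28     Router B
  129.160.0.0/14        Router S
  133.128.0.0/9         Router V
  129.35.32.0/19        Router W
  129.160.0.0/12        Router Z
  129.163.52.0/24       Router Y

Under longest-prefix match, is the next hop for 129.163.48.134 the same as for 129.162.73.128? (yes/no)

129.163.48.134: longest match 129.160.0.0/14 -> Router S
129.162.73.128: longest match 129.160.0.0/14 -> Router S

yes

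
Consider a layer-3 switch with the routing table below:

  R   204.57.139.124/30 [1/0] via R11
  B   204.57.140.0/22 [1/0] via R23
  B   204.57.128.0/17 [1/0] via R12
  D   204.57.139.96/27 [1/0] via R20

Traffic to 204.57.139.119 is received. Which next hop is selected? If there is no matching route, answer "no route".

Routes whose prefix contains 204.57.139.119:
  204.57.128.0/17 (204.57.128.0 - 204.57.255.255) -> R12
  204.57.139.96/27 (204.57.139.96 - 204.57.139.127) -> R20
More-specific entries that do NOT match:
  204.57.139.124/30 (204.57.139.124 - 204.57.139.127) does not contain 204.57.139.119
Longest matching prefix is /27 -> next hop R20.

R20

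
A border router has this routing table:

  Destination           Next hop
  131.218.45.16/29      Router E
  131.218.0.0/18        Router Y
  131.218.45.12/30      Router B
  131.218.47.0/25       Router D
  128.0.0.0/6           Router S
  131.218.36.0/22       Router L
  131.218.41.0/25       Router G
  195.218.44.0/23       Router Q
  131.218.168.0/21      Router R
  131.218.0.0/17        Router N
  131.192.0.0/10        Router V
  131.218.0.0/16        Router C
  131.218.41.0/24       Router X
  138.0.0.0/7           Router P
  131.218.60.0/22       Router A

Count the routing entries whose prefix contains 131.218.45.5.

Prefixes containing 131.218.45.5:
  128.0.0.0/6 (128.0.0.0 - 131.255.255.255)
  131.192.0.0/10 (131.192.0.0 - 131.255.255.255)
  131.218.0.0/16 (131.218.0.0 - 131.218.255.255)
  131.218.0.0/17 (131.218.0.0 - 131.218.127.255)
  131.218.0.0/18 (131.218.0.0 - 131.218.63.255)
Total matching entries: 5.

5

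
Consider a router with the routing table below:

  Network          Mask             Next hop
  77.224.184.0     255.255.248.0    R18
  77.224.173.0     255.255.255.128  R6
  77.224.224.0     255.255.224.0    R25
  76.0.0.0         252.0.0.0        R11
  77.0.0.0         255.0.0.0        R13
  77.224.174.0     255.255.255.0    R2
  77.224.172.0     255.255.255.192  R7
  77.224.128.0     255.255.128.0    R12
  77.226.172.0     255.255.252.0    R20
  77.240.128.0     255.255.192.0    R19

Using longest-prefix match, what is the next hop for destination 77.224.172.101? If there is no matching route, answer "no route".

Routes whose prefix contains 77.224.172.101:
  76.0.0.0/6 (76.0.0.0 - 79.255.255.255) -> R11
  77.0.0.0/8 (77.0.0.0 - 77.255.255.255) -> R13
  77.224.128.0/17 (77.224.128.0 - 77.224.255.255) -> R12
More-specific entries that do NOT match:
  77.224.172.0/26 (77.224.172.0 - 77.224.172.63) does not contain 77.224.172.101
  77.224.173.0/25 (77.224.173.0 - 77.224.173.127) does not contain 77.224.172.101
  77.224.174.0/24 (77.224.174.0 - 77.224.174.255) does not contain 77.224.172.101
  77.226.172.0/22 (77.226.172.0 - 77.226.175.255) does not contain 77.224.172.101
  77.224.184.0/21 (77.224.184.0 - 77.224.191.255) does not contain 77.224.172.101
  77.224.224.0/19 (77.224.224.0 - 77.224.255.255) does not contain 77.224.172.101
  77.240.128.0/18 (77.240.128.0 - 77.240.191.255) does not contain 77.224.172.101
Longest matching prefix is /17 -> next hop R12.

R12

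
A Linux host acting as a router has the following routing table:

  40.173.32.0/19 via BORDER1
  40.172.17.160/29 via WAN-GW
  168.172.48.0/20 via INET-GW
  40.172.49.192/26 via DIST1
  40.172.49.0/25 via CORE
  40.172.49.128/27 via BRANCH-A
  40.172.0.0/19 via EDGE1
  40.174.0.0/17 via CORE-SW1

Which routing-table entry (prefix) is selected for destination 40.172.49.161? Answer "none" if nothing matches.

40.172.49.161 is outside every listed prefix and there is no default route.

none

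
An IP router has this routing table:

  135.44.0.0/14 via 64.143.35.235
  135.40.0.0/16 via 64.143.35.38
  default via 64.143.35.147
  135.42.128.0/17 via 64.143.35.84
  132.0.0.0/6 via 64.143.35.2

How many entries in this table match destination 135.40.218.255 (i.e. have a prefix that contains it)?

Prefixes containing 135.40.218.255:
  0.0.0.0/0 (default, matches everything)
  132.0.0.0/6 (132.0.0.0 - 135.255.255.255)
  135.40.0.0/16 (135.40.0.0 - 135.40.255.255)
Total matching entries: 3.

3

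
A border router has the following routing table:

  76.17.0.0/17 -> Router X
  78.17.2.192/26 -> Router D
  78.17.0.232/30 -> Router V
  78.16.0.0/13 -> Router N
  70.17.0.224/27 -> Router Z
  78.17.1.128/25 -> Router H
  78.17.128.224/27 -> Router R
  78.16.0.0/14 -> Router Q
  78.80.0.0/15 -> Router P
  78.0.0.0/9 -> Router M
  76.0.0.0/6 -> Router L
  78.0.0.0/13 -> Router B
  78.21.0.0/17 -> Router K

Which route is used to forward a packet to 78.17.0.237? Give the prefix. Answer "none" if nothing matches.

78.16.0.0/14

Entries matching 78.17.0.237:
  76.0.0.0/6 (76.0.0.0 - 79.255.255.255)
  78.0.0.0/9 (78.0.0.0 - 78.127.255.255)
  78.16.0.0/13 (78.16.0.0 - 78.23.255.255)
  78.16.0.0/14 (78.16.0.0 - 78.19.255.255)
Most specific is 78.16.0.0/14.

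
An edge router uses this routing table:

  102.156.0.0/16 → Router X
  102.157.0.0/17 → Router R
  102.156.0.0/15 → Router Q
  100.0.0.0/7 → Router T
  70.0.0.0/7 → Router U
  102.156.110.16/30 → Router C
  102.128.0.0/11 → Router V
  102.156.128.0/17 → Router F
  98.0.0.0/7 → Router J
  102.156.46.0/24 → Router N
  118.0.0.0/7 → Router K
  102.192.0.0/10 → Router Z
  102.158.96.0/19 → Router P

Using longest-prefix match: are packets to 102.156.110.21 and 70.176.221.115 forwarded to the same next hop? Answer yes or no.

no

102.156.110.21: longest match 102.156.0.0/16 -> Router X
70.176.221.115: longest match 70.0.0.0/7 -> Router U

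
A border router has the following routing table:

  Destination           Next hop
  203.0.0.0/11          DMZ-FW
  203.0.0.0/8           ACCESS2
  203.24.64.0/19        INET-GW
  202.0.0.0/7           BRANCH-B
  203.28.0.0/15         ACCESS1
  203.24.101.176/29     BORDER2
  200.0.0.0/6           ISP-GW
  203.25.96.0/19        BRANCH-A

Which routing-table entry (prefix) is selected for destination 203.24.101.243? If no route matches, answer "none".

203.0.0.0/11

Entries matching 203.24.101.243:
  200.0.0.0/6 (200.0.0.0 - 203.255.255.255)
  202.0.0.0/7 (202.0.0.0 - 203.255.255.255)
  203.0.0.0/8 (203.0.0.0 - 203.255.255.255)
  203.0.0.0/11 (203.0.0.0 - 203.31.255.255)
Most specific is 203.0.0.0/11.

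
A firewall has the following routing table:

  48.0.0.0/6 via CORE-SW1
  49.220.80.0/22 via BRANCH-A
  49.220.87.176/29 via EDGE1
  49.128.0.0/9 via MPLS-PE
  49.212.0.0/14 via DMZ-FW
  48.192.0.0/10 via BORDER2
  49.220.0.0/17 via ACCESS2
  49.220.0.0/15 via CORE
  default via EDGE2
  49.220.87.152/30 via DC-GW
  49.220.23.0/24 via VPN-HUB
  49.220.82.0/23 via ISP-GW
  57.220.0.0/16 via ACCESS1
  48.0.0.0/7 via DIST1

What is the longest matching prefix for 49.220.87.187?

Entries matching 49.220.87.187:
  0.0.0.0/0 (default, matches everything)
  48.0.0.0/6 (48.0.0.0 - 51.255.255.255)
  48.0.0.0/7 (48.0.0.0 - 49.255.255.255)
  49.128.0.0/9 (49.128.0.0 - 49.255.255.255)
  49.220.0.0/15 (49.220.0.0 - 49.221.255.255)
  49.220.0.0/17 (49.220.0.0 - 49.220.127.255)
Most specific is 49.220.0.0/17.

49.220.0.0/17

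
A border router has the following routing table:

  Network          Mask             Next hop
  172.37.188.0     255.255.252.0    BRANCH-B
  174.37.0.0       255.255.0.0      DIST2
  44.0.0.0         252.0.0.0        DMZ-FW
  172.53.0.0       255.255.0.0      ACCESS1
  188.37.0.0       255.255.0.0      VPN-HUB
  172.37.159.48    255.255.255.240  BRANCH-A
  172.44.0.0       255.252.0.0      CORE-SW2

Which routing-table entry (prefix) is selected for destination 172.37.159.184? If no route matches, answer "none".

172.37.159.184 is outside every listed prefix and there is no default route.

none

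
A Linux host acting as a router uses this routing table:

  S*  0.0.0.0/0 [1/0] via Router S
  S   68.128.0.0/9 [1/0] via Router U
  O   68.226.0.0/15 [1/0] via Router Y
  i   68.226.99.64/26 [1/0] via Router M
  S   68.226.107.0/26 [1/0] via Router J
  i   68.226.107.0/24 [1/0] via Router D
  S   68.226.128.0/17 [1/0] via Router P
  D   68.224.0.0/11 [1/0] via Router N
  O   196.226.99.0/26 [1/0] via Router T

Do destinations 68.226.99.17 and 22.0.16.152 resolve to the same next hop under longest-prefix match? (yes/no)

68.226.99.17: longest match 68.226.0.0/15 -> Router Y
22.0.16.152: longest match 0.0.0.0/0 -> Router S

no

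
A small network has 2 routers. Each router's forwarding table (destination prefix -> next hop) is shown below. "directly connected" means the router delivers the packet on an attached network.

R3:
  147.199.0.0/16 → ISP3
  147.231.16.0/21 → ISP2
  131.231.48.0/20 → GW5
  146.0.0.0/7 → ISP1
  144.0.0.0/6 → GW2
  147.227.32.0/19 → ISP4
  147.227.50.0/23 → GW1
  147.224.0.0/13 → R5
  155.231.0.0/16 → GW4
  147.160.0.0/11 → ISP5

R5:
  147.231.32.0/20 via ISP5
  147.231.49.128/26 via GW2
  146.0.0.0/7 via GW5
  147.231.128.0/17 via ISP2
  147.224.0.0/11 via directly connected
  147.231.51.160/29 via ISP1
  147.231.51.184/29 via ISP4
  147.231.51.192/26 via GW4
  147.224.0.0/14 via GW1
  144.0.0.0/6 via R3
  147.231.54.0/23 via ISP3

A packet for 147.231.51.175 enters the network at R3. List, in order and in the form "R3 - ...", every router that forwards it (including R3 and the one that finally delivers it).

At R3: longest match for 147.231.51.175 is 147.224.0.0/13 -> R5
At R5: longest match for 147.231.51.175 is 147.224.0.0/11 -> directly connected

R3 - R5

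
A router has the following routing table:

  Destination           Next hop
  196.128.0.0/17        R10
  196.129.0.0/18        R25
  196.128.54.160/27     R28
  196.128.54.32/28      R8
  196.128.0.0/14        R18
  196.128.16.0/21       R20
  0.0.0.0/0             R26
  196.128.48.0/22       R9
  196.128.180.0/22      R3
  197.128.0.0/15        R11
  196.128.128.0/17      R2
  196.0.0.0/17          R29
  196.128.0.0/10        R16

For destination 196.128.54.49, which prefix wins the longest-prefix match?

196.128.0.0/17

Entries matching 196.128.54.49:
  0.0.0.0/0 (default, matches everything)
  196.128.0.0/10 (196.128.0.0 - 196.191.255.255)
  196.128.0.0/14 (196.128.0.0 - 196.131.255.255)
  196.128.0.0/17 (196.128.0.0 - 196.128.127.255)
Most specific is 196.128.0.0/17.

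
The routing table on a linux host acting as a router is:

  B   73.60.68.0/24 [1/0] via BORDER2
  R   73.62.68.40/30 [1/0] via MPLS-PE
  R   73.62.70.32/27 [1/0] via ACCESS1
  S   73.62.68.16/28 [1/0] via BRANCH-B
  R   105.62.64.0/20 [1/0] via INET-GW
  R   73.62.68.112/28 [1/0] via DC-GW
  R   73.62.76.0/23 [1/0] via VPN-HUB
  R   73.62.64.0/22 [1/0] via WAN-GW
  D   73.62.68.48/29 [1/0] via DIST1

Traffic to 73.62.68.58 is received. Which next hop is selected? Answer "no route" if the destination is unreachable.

no route

No entry's prefix contains 73.62.68.58; there is no default route.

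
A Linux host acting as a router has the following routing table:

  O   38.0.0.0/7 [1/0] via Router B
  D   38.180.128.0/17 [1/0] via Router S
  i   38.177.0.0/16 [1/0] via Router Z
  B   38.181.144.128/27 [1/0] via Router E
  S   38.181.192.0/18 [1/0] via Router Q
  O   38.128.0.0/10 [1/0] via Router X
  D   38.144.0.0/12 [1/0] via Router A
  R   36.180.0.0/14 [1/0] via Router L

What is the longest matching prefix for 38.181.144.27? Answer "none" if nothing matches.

Entries matching 38.181.144.27:
  38.0.0.0/7 (38.0.0.0 - 39.255.255.255)
  38.128.0.0/10 (38.128.0.0 - 38.191.255.255)
Most specific is 38.128.0.0/10.

38.128.0.0/10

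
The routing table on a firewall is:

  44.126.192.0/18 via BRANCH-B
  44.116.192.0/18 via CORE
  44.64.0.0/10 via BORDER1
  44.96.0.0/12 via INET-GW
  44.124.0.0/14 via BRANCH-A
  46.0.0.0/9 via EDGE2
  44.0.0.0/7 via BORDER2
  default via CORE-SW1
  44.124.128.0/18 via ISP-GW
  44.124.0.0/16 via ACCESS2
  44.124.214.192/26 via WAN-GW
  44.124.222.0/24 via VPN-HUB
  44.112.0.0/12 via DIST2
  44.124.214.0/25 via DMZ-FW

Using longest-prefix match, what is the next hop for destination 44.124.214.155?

Routes whose prefix contains 44.124.214.155:
  0.0.0.0/0 (default, matches everything) -> CORE-SW1
  44.0.0.0/7 (44.0.0.0 - 45.255.255.255) -> BORDER2
  44.64.0.0/10 (44.64.0.0 - 44.127.255.255) -> BORDER1
  44.112.0.0/12 (44.112.0.0 - 44.127.255.255) -> DIST2
  44.124.0.0/14 (44.124.0.0 - 44.127.255.255) -> BRANCH-A
  44.124.0.0/16 (44.124.0.0 - 44.124.255.255) -> ACCESS2
More-specific entries that do NOT match:
  44.124.214.192/26 (44.124.214.192 - 44.124.214.255) does not contain 44.124.214.155
  44.124.214.0/25 (44.124.214.0 - 44.124.214.127) does not contain 44.124.214.155
  44.124.222.0/24 (44.124.222.0 - 44.124.222.255) does not contain 44.124.214.155
  44.126.192.0/18 (44.126.192.0 - 44.126.255.255) does not contain 44.124.214.155
  44.116.192.0/18 (44.116.192.0 - 44.116.255.255) does not contain 44.124.214.155
  44.124.128.0/18 (44.124.128.0 - 44.124.191.255) does not contain 44.124.214.155
Longest matching prefix is /16 -> next hop ACCESS2.

ACCESS2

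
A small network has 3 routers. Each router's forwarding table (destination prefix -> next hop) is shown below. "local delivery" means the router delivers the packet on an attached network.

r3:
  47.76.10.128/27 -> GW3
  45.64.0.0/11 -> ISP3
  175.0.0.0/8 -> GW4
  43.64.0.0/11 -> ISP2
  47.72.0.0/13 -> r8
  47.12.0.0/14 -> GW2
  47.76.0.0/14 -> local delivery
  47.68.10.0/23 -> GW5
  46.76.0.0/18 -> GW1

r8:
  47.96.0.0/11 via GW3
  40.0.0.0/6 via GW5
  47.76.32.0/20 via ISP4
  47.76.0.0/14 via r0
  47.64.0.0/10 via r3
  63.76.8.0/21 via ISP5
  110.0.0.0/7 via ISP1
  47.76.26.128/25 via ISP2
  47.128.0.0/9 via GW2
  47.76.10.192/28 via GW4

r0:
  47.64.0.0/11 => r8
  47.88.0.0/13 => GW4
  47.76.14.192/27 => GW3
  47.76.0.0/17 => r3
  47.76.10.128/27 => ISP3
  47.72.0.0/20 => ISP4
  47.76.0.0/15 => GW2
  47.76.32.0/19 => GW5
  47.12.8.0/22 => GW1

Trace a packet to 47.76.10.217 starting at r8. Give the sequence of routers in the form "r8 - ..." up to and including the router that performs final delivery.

r8 - r0 - r3

At r8: longest match for 47.76.10.217 is 47.76.0.0/14 -> r0
At r0: longest match for 47.76.10.217 is 47.76.0.0/17 -> r3
At r3: longest match for 47.76.10.217 is 47.76.0.0/14 -> local delivery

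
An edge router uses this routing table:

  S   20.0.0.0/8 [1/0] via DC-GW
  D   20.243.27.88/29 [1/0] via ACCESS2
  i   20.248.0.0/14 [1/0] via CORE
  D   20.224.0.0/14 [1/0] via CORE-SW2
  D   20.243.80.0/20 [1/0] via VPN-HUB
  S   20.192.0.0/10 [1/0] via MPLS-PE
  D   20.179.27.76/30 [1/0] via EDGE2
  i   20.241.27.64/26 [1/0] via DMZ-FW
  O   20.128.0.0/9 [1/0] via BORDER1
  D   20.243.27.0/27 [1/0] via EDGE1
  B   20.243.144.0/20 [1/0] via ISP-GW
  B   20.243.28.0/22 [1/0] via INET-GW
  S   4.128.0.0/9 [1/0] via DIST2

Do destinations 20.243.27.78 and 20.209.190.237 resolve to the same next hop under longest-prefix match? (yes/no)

yes

20.243.27.78: longest match 20.192.0.0/10 -> MPLS-PE
20.209.190.237: longest match 20.192.0.0/10 -> MPLS-PE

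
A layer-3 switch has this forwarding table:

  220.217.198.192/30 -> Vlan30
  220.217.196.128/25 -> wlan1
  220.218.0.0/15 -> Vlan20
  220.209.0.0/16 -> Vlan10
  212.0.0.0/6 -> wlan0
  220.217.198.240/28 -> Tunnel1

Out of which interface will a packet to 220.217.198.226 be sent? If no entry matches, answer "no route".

no route

No entry's prefix contains 220.217.198.226; there is no default route.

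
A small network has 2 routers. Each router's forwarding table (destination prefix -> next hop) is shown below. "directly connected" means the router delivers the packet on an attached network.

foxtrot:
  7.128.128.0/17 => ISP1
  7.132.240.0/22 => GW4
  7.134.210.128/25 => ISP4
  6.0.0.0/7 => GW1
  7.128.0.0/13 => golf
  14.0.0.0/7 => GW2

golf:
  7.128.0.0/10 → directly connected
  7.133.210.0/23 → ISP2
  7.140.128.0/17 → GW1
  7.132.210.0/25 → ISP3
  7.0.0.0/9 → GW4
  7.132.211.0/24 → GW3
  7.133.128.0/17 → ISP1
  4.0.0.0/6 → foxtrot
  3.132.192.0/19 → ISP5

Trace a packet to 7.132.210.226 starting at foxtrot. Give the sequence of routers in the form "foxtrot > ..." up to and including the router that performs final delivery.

At foxtrot: longest match for 7.132.210.226 is 7.128.0.0/13 -> golf
At golf: longest match for 7.132.210.226 is 7.128.0.0/10 -> directly connected

foxtrot > golf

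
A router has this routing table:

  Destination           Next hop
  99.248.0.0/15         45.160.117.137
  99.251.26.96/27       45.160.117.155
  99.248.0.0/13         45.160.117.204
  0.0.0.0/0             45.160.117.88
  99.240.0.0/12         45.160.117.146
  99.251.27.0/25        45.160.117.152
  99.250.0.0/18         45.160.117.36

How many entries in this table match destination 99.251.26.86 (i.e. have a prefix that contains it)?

Prefixes containing 99.251.26.86:
  0.0.0.0/0 (default, matches everything)
  99.240.0.0/12 (99.240.0.0 - 99.255.255.255)
  99.248.0.0/13 (99.248.0.0 - 99.255.255.255)
Total matching entries: 3.

3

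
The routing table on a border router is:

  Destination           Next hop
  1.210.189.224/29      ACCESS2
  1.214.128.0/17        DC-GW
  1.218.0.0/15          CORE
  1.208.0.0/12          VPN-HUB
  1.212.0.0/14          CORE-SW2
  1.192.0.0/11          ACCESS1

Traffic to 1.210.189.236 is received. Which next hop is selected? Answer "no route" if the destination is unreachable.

VPN-HUB

Routes whose prefix contains 1.210.189.236:
  1.192.0.0/11 (1.192.0.0 - 1.223.255.255) -> ACCESS1
  1.208.0.0/12 (1.208.0.0 - 1.223.255.255) -> VPN-HUB
More-specific entries that do NOT match:
  1.210.189.224/29 (1.210.189.224 - 1.210.189.231) does not contain 1.210.189.236
  1.214.128.0/17 (1.214.128.0 - 1.214.255.255) does not contain 1.210.189.236
  1.218.0.0/15 (1.218.0.0 - 1.219.255.255) does not contain 1.210.189.236
  1.212.0.0/14 (1.212.0.0 - 1.215.255.255) does not contain 1.210.189.236
Longest matching prefix is /12 -> next hop VPN-HUB.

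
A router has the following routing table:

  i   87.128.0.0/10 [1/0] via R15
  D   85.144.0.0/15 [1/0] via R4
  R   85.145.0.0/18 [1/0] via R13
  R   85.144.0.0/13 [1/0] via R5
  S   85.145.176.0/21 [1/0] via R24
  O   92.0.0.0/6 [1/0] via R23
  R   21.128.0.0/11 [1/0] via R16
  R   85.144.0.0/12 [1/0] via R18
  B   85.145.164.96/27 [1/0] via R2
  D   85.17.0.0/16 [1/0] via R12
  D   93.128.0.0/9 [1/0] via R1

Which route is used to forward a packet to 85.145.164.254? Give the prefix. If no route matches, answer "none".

85.144.0.0/15

Entries matching 85.145.164.254:
  85.144.0.0/12 (85.144.0.0 - 85.159.255.255)
  85.144.0.0/13 (85.144.0.0 - 85.151.255.255)
  85.144.0.0/15 (85.144.0.0 - 85.145.255.255)
Most specific is 85.144.0.0/15.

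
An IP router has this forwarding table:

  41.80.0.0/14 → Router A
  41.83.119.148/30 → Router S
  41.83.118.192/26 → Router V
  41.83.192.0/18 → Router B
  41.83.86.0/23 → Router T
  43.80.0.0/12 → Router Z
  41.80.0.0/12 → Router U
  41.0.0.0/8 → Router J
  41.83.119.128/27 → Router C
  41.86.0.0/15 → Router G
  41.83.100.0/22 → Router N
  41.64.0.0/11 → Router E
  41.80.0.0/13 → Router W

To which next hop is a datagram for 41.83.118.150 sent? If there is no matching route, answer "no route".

Routes whose prefix contains 41.83.118.150:
  41.0.0.0/8 (41.0.0.0 - 41.255.255.255) -> Router J
  41.64.0.0/11 (41.64.0.0 - 41.95.255.255) -> Router E
  41.80.0.0/12 (41.80.0.0 - 41.95.255.255) -> Router U
  41.80.0.0/13 (41.80.0.0 - 41.87.255.255) -> Router W
  41.80.0.0/14 (41.80.0.0 - 41.83.255.255) -> Router A
More-specific entries that do NOT match:
  41.83.119.148/30 (41.83.119.148 - 41.83.119.151) does not contain 41.83.118.150
  41.83.119.128/27 (41.83.119.128 - 41.83.119.159) does not contain 41.83.118.150
  41.83.118.192/26 (41.83.118.192 - 41.83.118.255) does not contain 41.83.118.150
  41.83.86.0/23 (41.83.86.0 - 41.83.87.255) does not contain 41.83.118.150
  41.83.100.0/22 (41.83.100.0 - 41.83.103.255) does not contain 41.83.118.150
  41.83.192.0/18 (41.83.192.0 - 41.83.255.255) does not contain 41.83.118.150
  41.86.0.0/15 (41.86.0.0 - 41.87.255.255) does not contain 41.83.118.150
Longest matching prefix is /14 -> next hop Router A.

Router A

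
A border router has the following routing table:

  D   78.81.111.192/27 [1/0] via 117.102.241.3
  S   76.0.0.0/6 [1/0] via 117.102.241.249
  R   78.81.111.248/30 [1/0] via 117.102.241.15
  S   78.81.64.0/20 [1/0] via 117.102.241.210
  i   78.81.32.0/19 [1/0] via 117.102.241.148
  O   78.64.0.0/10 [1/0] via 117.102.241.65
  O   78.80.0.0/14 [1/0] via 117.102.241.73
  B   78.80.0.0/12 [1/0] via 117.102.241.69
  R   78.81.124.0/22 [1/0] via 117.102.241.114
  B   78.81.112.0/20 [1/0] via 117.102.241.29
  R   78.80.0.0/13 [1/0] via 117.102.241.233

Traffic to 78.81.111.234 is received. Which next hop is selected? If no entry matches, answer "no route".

Routes whose prefix contains 78.81.111.234:
  76.0.0.0/6 (76.0.0.0 - 79.255.255.255) -> 117.102.241.249
  78.64.0.0/10 (78.64.0.0 - 78.127.255.255) -> 117.102.241.65
  78.80.0.0/12 (78.80.0.0 - 78.95.255.255) -> 117.102.241.69
  78.80.0.0/13 (78.80.0.0 - 78.87.255.255) -> 117.102.241.233
  78.80.0.0/14 (78.80.0.0 - 78.83.255.255) -> 117.102.241.73
More-specific entries that do NOT match:
  78.81.111.248/30 (78.81.111.248 - 78.81.111.251) does not contain 78.81.111.234
  78.81.111.192/27 (78.81.111.192 - 78.81.111.223) does not contain 78.81.111.234
  78.81.124.0/22 (78.81.124.0 - 78.81.127.255) does not contain 78.81.111.234
  78.81.64.0/20 (78.81.64.0 - 78.81.79.255) does not contain 78.81.111.234
  78.81.112.0/20 (78.81.112.0 - 78.81.127.255) does not contain 78.81.111.234
  78.81.32.0/19 (78.81.32.0 - 78.81.63.255) does not contain 78.81.111.234
Longest matching prefix is /14 -> next hop 117.102.241.73.

117.102.241.73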